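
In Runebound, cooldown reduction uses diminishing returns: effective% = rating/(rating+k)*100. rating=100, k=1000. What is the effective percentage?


effective% = rating / (rating + k) * 100
= 100 / (100 + 1000) * 100
= 100 / 1100 * 100
= 0.090909 * 100
= 9.09%

9.09%


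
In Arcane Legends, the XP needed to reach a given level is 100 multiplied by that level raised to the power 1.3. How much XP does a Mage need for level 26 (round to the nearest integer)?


XP = 100 * level^1.3
Substitute level = 26:
XP = 100 * 26^1.3
= 100 * 69.098
= 6910

6910 XP


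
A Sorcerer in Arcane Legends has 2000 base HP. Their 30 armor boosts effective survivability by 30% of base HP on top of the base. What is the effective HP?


EHP = 2000 * (1 + 30/100)
= 2000 * (1 + 0.3)
= 2000 * 1.3
= 2600.0

2600.0 EHP


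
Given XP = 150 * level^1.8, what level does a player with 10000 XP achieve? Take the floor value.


XP = 150 * level^1.8, so level = (XP / 150)^(1/1.8)
= (10000 / 150)^(1/1.8)
= 66.6667^0.5556
= 10.3106
Floor: level = 10

level 10


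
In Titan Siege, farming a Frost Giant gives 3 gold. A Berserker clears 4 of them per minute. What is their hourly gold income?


Gold per minute = 3 * 4 = 12
Gold per hour = 12 * 60 = 720

720 gold/hour


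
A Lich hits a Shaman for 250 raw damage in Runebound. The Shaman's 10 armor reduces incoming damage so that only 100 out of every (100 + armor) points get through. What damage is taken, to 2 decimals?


actual = 250 * 100 / (100 + 10)
= 250 * 100 / 110
= 25000 / 110
= 227.27

227.27 damage


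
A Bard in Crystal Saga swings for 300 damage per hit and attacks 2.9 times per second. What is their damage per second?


DPS = damage * attack_speed
= 300 * 2.9
= 870.0

870.0 DPS


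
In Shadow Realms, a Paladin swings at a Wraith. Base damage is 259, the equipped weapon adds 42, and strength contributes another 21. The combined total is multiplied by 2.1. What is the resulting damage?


Sum base + weapon + str = 259 + 42 + 21 = 322
Multiply by 2.1:
322 * 2.1 = 676.2

676.2 damage


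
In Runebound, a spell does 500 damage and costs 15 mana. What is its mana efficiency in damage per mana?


Efficiency = damage / mana
= 500 / 15
= 33.33

33.33 dmg/mana


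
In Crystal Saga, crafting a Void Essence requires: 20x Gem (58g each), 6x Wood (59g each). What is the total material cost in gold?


Cost breakdown:
  Gem: 20 * 58 = 1160
  Wood: 6 * 59 = 354
Total = 1160 + 354 = 1514

1514 gold


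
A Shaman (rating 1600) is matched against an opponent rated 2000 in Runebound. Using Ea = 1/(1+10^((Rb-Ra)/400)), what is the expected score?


Elo expected score: Ea = 1/(1 + 10^((Rb-Ra)/400))
Rb - Ra = 2000 - 1600 = 400
(Rb-Ra)/400 = 400/400 = 1.0
10^1.0 = 10.0
Ea = 1/(1 + 10.0) = 1/11.0 = 0.0909

0.0909


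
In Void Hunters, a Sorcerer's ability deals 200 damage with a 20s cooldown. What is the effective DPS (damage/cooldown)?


DPS = damage / cooldown
= 200 / 20
= 10.00

10.00 DPS


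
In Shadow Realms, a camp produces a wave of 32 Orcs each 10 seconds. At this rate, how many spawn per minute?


Spawns per minute = count * (60 / interval)
= 32 * (60 / 10)
= 32 * 6.0
= 192.0

192.0 per minute


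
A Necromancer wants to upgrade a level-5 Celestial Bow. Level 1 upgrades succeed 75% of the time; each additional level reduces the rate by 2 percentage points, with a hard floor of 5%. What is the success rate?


raw_rate = 75 - 2 * (5 - 1)
= 75 - 2 * 4
= 75 - 8
= 67
Apply floor: max(67, 5) = 67%

67%


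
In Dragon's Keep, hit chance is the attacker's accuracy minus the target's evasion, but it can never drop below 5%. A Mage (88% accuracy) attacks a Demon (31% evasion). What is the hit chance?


accuracy - evasion = 88 - 31 = 57
Apply floor: max(57, 5) = 57
Hit chance = 57%

57%


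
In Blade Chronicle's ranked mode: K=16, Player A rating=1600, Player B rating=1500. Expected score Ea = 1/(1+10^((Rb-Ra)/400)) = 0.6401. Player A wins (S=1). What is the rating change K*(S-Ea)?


Elo update: delta = K * (S - Ea), where S = 1 (wins)
S - Ea = 1 - 0.6401 = 0.3599
Rating change = 16 * 0.3599
= 5.76

5.76 rating points


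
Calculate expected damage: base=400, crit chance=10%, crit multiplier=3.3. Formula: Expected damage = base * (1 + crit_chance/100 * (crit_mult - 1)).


E[dmg] = base * (1 + crit_chance * (crit_mult - 1))
cc as decimal = 10/100 = 0.1
cm - 1 = 3.3 - 1 = 2.3
Bonus factor = 0.1 * 2.3 = 0.23
Total multiplier = 1 + 0.23 = 1.23
Expected damage = 400 * 1.23 = 492.00

492.00 damage


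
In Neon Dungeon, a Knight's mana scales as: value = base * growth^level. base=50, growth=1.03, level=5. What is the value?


value = base * growth^level
= 50 * 1.03^5
= 50 * 1.159274
= 57.96

57.96 mana


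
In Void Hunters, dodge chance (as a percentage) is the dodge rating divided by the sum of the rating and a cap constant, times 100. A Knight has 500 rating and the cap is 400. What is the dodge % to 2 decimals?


dodge% = 500 / (500 + 400) * 100
= 500 / 900 * 100
= 0.555556 * 100
= 55.56%

55.56%


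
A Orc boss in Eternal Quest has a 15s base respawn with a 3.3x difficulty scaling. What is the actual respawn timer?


Respawn time = base * multiplier
= 15 * 3.3
= 49.5 seconds

49.5 seconds


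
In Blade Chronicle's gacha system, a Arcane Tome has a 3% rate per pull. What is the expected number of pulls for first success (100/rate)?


Expected pulls for a geometric distribution = 1/p = 100 / rate%
= 100 / 3
= 33.33

33.33 pulls


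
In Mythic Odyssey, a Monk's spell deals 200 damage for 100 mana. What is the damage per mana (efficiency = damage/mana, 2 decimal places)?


Efficiency = damage / mana
= 200 / 100
= 2.00

2.00 dmg/mana


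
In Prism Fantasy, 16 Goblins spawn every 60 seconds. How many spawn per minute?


Spawns per minute = count * (60 / interval)
= 16 * (60 / 60)
= 16 * 1.0
= 16.0

16.0 per minute


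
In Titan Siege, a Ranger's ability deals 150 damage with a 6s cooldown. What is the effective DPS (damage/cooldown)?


DPS = damage / cooldown
= 150 / 6
= 25.00

25.00 DPS


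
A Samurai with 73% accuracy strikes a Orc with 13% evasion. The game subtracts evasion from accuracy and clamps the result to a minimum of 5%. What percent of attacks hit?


accuracy - evasion = 73 - 13 = 60
Apply floor: max(60, 5) = 60
Hit chance = 60%

60%


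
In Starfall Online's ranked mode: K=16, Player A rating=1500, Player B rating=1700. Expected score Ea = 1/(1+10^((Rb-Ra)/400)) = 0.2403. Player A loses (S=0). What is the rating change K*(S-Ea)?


Elo update: delta = K * (S - Ea), where S = 0 (loses)
S - Ea = 0 - 0.2403 = -0.2403
Rating change = 16 * -0.2403
= -3.84

-3.84 rating points


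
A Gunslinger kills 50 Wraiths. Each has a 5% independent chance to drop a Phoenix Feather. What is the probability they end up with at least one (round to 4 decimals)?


P(at least one) = 1 - P(none) = 1 - (1-p)^n
p = 5/100 = 0.05
1 - p = 0.95
(1 - p)^50 = 0.95^50 = 0.076945
P(at least one) = 1 - 0.076945 = 0.9231

0.9231


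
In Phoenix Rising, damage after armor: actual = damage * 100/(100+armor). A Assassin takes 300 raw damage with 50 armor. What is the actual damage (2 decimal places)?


actual = 300 * 100 / (100 + 50)
= 300 * 100 / 150
= 30000 / 150
= 200.00

200.00 damage


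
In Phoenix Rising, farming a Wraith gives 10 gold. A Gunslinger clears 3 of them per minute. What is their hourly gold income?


Gold per minute = 10 * 3 = 30
Gold per hour = 30 * 60 = 1800

1800 gold/hour


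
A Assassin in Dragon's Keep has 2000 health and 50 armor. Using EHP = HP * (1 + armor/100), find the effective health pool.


EHP = 2000 * (1 + 50/100)
= 2000 * (1 + 0.5)
= 2000 * 1.5
= 3000.0

3000.0 EHP


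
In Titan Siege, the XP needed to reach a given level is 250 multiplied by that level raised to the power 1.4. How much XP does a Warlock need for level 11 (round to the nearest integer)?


XP = 250 * level^1.4
Substitute level = 11:
XP = 250 * 11^1.4
= 250 * 28.7045
= 7176

7176 XP


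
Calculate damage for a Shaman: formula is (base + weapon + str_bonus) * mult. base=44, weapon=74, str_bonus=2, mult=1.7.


Sum base + weapon + str = 44 + 74 + 2 = 120
Multiply by 1.7:
120 * 1.7 = 204.0

204.0 damage


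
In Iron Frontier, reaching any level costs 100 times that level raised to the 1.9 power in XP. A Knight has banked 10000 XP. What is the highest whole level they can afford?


XP = 100 * level^1.9, so level = (XP / 100)^(1/1.9)
= (10000 / 100)^(1/1.9)
= 100.0^0.5263
= 11.2884
Floor: level = 11

level 11


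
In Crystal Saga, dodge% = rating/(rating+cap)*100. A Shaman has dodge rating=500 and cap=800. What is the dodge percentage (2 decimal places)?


dodge% = 500 / (500 + 800) * 100
= 500 / 1300 * 100
= 0.384615 * 100
= 38.46%

38.46%


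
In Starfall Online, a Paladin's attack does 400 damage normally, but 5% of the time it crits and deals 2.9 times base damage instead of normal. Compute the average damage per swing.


E[dmg] = base * (1 + crit_chance * (crit_mult - 1))
cc as decimal = 5/100 = 0.05
cm - 1 = 2.9 - 1 = 1.9
Bonus factor = 0.05 * 1.9 = 0.095
Total multiplier = 1 + 0.095 = 1.095
Expected damage = 400 * 1.095 = 438.00

438.00 damage


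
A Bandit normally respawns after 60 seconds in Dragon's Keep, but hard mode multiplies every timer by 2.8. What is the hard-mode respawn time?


Respawn time = base * multiplier
= 60 * 2.8
= 168.0 seconds

168.0 seconds


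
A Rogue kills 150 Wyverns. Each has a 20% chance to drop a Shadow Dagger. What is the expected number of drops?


Expected drops = kills * (drop_rate / 100)
= 150 * (20 / 100)
= 150 * 0.2
= 30.0

30.0 drops


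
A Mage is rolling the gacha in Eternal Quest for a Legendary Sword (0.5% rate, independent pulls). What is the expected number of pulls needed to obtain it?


Expected pulls for a geometric distribution = 1/p = 100 / rate%
= 100 / 0.5
= 200.0

200.0 pulls


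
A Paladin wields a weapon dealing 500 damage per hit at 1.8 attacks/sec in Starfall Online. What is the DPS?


DPS = damage * attack_speed
= 500 * 1.8
= 900.0

900.0 DPS


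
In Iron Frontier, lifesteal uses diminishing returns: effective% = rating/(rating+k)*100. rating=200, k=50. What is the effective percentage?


effective% = rating / (rating + k) * 100
= 200 / (200 + 50) * 100
= 200 / 250 * 100
= 0.8 * 100
= 80.00%

80.00%


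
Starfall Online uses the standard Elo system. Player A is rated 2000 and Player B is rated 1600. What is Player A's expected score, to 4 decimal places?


Elo expected score: Ea = 1/(1 + 10^((Rb-Ra)/400))
Rb - Ra = 1600 - 2000 = -400
(Rb-Ra)/400 = -400/400 = -1.0
10^-1.0 = 0.1
Ea = 1/(1 + 0.1) = 1/1.1 = 0.9091

0.9091


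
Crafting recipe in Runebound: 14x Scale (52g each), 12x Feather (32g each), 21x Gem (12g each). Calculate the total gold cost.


Cost breakdown:
  Scale: 14 * 52 = 728
  Feather: 12 * 32 = 384
  Gem: 21 * 12 = 252
Total = 728 + 384 + 252 = 1364

1364 gold


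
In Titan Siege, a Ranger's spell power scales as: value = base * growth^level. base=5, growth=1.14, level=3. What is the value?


value = base * growth^level
= 5 * 1.14^3
= 5 * 1.481544
= 7.41

7.41 spell power


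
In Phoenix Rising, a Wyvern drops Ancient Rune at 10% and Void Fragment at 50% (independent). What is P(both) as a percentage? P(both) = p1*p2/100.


For independent events, P(both) = P(A) * P(B)
= 10% * 50%
= 500 / 100 %
= 5.0%

5.0%


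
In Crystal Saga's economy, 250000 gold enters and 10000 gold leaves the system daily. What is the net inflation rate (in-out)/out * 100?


Net gold = 250000 - 10000 = 240000
Inflation rate = net / sunk * 100 = 240000 / 10000 * 100
= 24.0 * 100
= 2400.00%

2400.00%


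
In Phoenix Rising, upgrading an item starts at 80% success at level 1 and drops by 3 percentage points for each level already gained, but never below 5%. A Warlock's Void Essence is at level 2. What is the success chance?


raw_rate = 80 - 3 * (2 - 1)
= 80 - 3 * 1
= 80 - 3
= 77
Apply floor: max(77, 5) = 77%

77%


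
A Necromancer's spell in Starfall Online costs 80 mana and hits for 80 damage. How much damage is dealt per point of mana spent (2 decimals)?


Efficiency = damage / mana
= 80 / 80
= 1.00

1.00 dmg/mana


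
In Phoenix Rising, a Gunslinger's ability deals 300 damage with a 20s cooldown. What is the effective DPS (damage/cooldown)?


DPS = damage / cooldown
= 300 / 20
= 15.00

15.00 DPS


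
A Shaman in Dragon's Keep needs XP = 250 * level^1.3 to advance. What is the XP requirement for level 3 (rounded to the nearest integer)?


XP = 250 * level^1.3
Substitute level = 3:
XP = 250 * 3^1.3
= 250 * 4.1712
= 1043

1043 XP


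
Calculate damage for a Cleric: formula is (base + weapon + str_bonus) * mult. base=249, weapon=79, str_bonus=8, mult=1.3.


Sum base + weapon + str = 249 + 79 + 8 = 336
Multiply by 1.3:
336 * 1.3 = 436.8

436.8 damage


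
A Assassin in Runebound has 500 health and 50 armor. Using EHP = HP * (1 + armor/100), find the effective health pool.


EHP = 500 * (1 + 50/100)
= 500 * (1 + 0.5)
= 500 * 1.5
= 750.0

750.0 EHP


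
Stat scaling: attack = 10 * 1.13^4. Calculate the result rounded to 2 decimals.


value = base * growth^level
= 10 * 1.13^4
= 10 * 1.630474
= 16.30

16.30 attack


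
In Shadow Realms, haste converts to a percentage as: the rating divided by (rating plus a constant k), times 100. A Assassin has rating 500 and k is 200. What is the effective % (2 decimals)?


effective% = rating / (rating + k) * 100
= 500 / (500 + 200) * 100
= 500 / 700 * 100
= 0.714286 * 100
= 71.43%

71.43%


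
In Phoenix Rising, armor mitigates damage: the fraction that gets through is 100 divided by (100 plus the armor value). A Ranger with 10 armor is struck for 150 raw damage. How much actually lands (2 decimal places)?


actual = 150 * 100 / (100 + 10)
= 150 * 100 / 110
= 15000 / 110
= 136.36

136.36 damage


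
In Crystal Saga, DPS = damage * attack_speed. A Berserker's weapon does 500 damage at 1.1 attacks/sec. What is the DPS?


DPS = damage * attack_speed
= 500 * 1.1
= 550.0

550.0 DPS


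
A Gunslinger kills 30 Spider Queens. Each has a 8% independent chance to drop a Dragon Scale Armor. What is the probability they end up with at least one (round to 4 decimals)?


P(at least one) = 1 - P(none) = 1 - (1-p)^n
p = 8/100 = 0.08
1 - p = 0.92
(1 - p)^30 = 0.92^30 = 0.081966
P(at least one) = 1 - 0.081966 = 0.9180

0.9180


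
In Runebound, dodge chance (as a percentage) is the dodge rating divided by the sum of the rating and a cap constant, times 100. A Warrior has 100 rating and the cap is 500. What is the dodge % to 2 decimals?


dodge% = 100 / (100 + 500) * 100
= 100 / 600 * 100
= 0.166667 * 100
= 16.67%

16.67%


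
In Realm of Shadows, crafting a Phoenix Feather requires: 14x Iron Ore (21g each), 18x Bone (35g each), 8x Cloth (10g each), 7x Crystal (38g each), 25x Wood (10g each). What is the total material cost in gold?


Cost breakdown:
  Iron Ore: 14 * 21 = 294
  Bone: 18 * 35 = 630
  Cloth: 8 * 10 = 80
  Crystal: 7 * 38 = 266
  Wood: 25 * 10 = 250
Total = 294 + 630 + 80 + 266 + 250 = 1520

1520 gold


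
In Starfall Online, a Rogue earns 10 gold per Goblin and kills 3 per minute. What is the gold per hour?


Gold per minute = 10 * 3 = 30
Gold per hour = 30 * 60 = 1800

1800 gold/hour


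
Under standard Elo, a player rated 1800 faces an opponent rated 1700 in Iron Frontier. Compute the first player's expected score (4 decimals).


Elo expected score: Ea = 1/(1 + 10^((Rb-Ra)/400))
Rb - Ra = 1700 - 1800 = -100
(Rb-Ra)/400 = -100/400 = -0.25
10^-0.25 = 0.562341
Ea = 1/(1 + 0.562341) = 1/1.562341 = 0.6401

0.6401


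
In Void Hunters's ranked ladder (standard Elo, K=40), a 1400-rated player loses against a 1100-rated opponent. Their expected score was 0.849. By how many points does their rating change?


Elo update: delta = K * (S - Ea), where S = 0 (loses)
S - Ea = 0 - 0.849 = -0.849
Rating change = 40 * -0.849
= -33.96

-33.96 rating points


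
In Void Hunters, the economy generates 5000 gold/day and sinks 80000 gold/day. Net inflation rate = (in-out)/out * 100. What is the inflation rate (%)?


Net gold = 5000 - 80000 = -75000
Inflation rate = net / sunk * 100 = -75000 / 80000 * 100
= -0.9375 * 100
= -93.75%

-93.75%


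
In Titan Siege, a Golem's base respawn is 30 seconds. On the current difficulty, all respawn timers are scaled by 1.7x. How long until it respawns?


Respawn time = base * multiplier
= 30 * 1.7
= 51.0 seconds

51.0 seconds


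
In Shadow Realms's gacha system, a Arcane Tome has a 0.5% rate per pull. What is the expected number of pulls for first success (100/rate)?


Expected pulls for a geometric distribution = 1/p = 100 / rate%
= 100 / 0.5
= 200.0

200.0 pulls


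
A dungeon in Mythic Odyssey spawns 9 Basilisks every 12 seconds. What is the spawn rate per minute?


Spawns per minute = count * (60 / interval)
= 9 * (60 / 12)
= 9 * 5.0
= 45.0

45.0 per minute


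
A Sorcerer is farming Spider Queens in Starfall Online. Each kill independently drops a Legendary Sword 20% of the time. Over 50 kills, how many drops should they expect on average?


Expected drops = kills * (drop_rate / 100)
= 50 * (20 / 100)
= 50 * 0.2
= 10.0

10.0 drops


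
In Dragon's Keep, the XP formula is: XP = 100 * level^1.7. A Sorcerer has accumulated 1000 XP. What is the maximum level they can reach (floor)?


XP = 100 * level^1.7, so level = (XP / 100)^(1/1.7)
= (1000 / 100)^(1/1.7)
= 10.0^0.5882
= 3.8747
Floor: level = 3

level 3


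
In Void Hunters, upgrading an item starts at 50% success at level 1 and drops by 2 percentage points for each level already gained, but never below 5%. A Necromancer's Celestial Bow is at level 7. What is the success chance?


raw_rate = 50 - 2 * (7 - 1)
= 50 - 2 * 6
= 50 - 12
= 38
Apply floor: max(38, 5) = 38%

38%


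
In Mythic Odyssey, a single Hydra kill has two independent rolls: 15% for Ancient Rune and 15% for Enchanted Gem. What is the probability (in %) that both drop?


For independent events, P(both) = P(A) * P(B)
= 15% * 15%
= 225 / 100 %
= 2.25%

2.25%


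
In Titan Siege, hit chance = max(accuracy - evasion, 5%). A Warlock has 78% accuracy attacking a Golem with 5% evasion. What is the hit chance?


accuracy - evasion = 78 - 5 = 73
Apply floor: max(73, 5) = 73
Hit chance = 73%

73%


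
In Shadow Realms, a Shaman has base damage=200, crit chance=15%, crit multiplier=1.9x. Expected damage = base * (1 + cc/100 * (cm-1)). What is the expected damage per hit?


E[dmg] = base * (1 + crit_chance * (crit_mult - 1))
cc as decimal = 15/100 = 0.15
cm - 1 = 1.9 - 1 = 0.9
Bonus factor = 0.15 * 0.9 = 0.135
Total multiplier = 1 + 0.135 = 1.135
Expected damage = 200 * 1.135 = 227.00

227.00 damage


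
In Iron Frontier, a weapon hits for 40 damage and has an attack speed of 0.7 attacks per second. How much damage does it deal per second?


DPS = damage * attack_speed
= 40 * 0.7
= 28.0

28.0 DPS


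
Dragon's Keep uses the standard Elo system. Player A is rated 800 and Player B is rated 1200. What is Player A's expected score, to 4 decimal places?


Elo expected score: Ea = 1/(1 + 10^((Rb-Ra)/400))
Rb - Ra = 1200 - 800 = 400
(Rb-Ra)/400 = 400/400 = 1.0
10^1.0 = 10.0
Ea = 1/(1 + 10.0) = 1/11.0 = 0.0909

0.0909


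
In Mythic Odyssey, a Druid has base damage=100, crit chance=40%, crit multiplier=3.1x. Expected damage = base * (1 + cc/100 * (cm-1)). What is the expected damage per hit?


E[dmg] = base * (1 + crit_chance * (crit_mult - 1))
cc as decimal = 40/100 = 0.4
cm - 1 = 3.1 - 1 = 2.1
Bonus factor = 0.4 * 2.1 = 0.84
Total multiplier = 1 + 0.84 = 1.84
Expected damage = 100 * 1.84 = 184.00

184.00 damage


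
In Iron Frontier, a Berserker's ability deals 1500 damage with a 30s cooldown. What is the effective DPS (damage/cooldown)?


DPS = damage / cooldown
= 1500 / 30
= 50.00

50.00 DPS


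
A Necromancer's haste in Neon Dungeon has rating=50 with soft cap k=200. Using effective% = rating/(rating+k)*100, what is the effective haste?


effective% = rating / (rating + k) * 100
= 50 / (50 + 200) * 100
= 50 / 250 * 100
= 0.2 * 100
= 20.00%

20.00%


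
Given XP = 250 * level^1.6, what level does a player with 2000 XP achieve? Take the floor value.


XP = 250 * level^1.6, so level = (XP / 250)^(1/1.6)
= (2000 / 250)^(1/1.6)
= 8.0^0.625
= 3.668
Floor: level = 3

level 3


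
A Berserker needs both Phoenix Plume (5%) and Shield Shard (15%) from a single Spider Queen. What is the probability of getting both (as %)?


For independent events, P(both) = P(A) * P(B)
= 5% * 15%
= 75 / 100 %
= 0.75%

0.75%


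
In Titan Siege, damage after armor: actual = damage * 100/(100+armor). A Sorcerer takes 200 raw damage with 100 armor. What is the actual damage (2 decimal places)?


actual = 200 * 100 / (100 + 100)
= 200 * 100 / 200
= 20000 / 200
= 100.00

100.00 damage


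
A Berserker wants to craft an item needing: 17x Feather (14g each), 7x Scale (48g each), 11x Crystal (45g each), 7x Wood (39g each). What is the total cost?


Cost breakdown:
  Feather: 17 * 14 = 238
  Scale: 7 * 48 = 336
  Crystal: 11 * 45 = 495
  Wood: 7 * 39 = 273
Total = 238 + 336 + 495 + 273 = 1342

1342 gold


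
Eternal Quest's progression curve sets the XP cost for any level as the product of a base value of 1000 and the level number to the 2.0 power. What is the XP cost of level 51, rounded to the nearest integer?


XP = 1000 * level^2.0
Substitute level = 51:
XP = 1000 * 51^2.0
= 1000 * 2601.0
= 2601000

2601000 XP


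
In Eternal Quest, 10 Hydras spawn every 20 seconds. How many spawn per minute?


Spawns per minute = count * (60 / interval)
= 10 * (60 / 20)
= 10 * 3.0
= 30.0

30.0 per minute


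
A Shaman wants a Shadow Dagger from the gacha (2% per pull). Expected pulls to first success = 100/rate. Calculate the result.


Expected pulls for a geometric distribution = 1/p = 100 / rate%
= 100 / 2
= 50.0

50.0 pulls


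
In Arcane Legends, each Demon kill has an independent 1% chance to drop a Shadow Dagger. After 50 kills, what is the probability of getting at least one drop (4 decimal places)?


P(at least one) = 1 - P(none) = 1 - (1-p)^n
p = 1/100 = 0.01
1 - p = 0.99
(1 - p)^50 = 0.99^50 = 0.605006
P(at least one) = 1 - 0.605006 = 0.3950

0.3950


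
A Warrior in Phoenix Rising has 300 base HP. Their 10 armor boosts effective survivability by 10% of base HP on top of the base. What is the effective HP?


EHP = 300 * (1 + 10/100)
= 300 * (1 + 0.1)
= 300 * 1.1
= 330.0

330.0 EHP


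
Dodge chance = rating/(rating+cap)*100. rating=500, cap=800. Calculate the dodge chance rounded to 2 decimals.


dodge% = 500 / (500 + 800) * 100
= 500 / 1300 * 100
= 0.384615 * 100
= 38.46%

38.46%


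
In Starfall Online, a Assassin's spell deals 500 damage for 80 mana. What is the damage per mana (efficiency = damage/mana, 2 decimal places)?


Efficiency = damage / mana
= 500 / 80
= 6.25

6.25 dmg/mana


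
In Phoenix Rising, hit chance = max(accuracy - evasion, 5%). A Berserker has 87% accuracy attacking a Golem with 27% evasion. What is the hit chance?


accuracy - evasion = 87 - 27 = 60
Apply floor: max(60, 5) = 60
Hit chance = 60%

60%


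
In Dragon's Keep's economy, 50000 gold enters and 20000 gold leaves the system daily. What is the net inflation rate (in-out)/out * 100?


Net gold = 50000 - 20000 = 30000
Inflation rate = net / sunk * 100 = 30000 / 20000 * 100
= 1.5 * 100
= 150.00%

150.00%


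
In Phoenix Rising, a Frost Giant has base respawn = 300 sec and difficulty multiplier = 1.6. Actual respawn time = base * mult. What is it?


Respawn time = base * multiplier
= 300 * 1.6
= 480.0 seconds

480.0 seconds


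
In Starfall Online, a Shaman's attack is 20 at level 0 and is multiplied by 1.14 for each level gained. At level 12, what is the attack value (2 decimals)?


value = base * growth^level
= 20 * 1.14^12
= 20 * 4.817905
= 96.36

96.36 attack


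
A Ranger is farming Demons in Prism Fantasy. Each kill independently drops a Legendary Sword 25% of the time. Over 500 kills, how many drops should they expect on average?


Expected drops = kills * (drop_rate / 100)
= 500 * (25 / 100)
= 500 * 0.25
= 125.0

125.0 drops


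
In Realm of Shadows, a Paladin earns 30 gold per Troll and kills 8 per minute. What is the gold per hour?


Gold per minute = 30 * 8 = 240
Gold per hour = 240 * 60 = 14400

14400 gold/hour


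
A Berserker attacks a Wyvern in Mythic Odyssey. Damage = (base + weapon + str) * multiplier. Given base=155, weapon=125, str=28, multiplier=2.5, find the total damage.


Sum base + weapon + str = 155 + 125 + 28 = 308
Multiply by 2.5:
308 * 2.5 = 770.0

770.0 damage


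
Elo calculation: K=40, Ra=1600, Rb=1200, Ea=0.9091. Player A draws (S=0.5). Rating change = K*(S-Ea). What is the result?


Elo update: delta = K * (S - Ea), where S = 0.5 (draws)
S - Ea = 0.5 - 0.9091 = -0.4091
Rating change = 40 * -0.4091
= -16.36

-16.36 rating points


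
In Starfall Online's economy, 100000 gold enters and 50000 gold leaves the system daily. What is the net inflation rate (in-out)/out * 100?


Net gold = 100000 - 50000 = 50000
Inflation rate = net / sunk * 100 = 50000 / 50000 * 100
= 1.0 * 100
= 100.00%

100.00%


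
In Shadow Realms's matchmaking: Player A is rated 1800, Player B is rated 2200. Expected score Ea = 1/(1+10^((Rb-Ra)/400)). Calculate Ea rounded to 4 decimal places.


Elo expected score: Ea = 1/(1 + 10^((Rb-Ra)/400))
Rb - Ra = 2200 - 1800 = 400
(Rb-Ra)/400 = 400/400 = 1.0
10^1.0 = 10.0
Ea = 1/(1 + 10.0) = 1/11.0 = 0.0909

0.0909


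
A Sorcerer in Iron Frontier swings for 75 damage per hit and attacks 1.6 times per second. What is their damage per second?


DPS = damage * attack_speed
= 75 * 1.6
= 120.0

120.0 DPS


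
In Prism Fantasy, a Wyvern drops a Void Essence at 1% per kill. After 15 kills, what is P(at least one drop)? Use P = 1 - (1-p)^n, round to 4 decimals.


P(at least one) = 1 - P(none) = 1 - (1-p)^n
p = 1/100 = 0.01
1 - p = 0.99
(1 - p)^15 = 0.99^15 = 0.860058
P(at least one) = 1 - 0.860058 = 0.1399

0.1399


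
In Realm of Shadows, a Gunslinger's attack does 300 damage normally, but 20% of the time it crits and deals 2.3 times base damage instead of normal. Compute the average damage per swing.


E[dmg] = base * (1 + crit_chance * (crit_mult - 1))
cc as decimal = 20/100 = 0.2
cm - 1 = 2.3 - 1 = 1.3
Bonus factor = 0.2 * 1.3 = 0.26
Total multiplier = 1 + 0.26 = 1.26
Expected damage = 300 * 1.26 = 378.00

378.00 damage


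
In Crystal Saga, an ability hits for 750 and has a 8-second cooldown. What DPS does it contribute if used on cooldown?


DPS = damage / cooldown
= 750 / 8
= 93.75

93.75 DPS


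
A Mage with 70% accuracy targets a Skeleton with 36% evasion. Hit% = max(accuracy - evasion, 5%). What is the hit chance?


accuracy - evasion = 70 - 36 = 34
Apply floor: max(34, 5) = 34
Hit chance = 34%

34%


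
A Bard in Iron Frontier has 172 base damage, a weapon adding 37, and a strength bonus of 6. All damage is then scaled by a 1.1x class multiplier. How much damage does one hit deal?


Sum base + weapon + str = 172 + 37 + 6 = 215
Multiply by 1.1:
215 * 1.1 = 236.5

236.5 damage


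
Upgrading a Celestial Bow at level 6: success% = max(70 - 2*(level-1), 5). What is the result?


raw_rate = 70 - 2 * (6 - 1)
= 70 - 2 * 5
= 70 - 10
= 60
Apply floor: max(60, 5) = 60%

60%


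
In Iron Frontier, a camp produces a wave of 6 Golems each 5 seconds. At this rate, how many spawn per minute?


Spawns per minute = count * (60 / interval)
= 6 * (60 / 5)
= 6 * 12.0
= 72.0

72.0 per minute


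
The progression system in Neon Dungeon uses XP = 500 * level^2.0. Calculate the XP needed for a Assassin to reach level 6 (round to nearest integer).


XP = 500 * level^2.0
Substitute level = 6:
XP = 500 * 6^2.0
= 500 * 36.0
= 18000

18000 XP


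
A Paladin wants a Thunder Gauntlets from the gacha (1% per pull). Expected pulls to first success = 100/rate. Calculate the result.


Expected pulls for a geometric distribution = 1/p = 100 / rate%
= 100 / 1
= 100.0

100.0 pulls


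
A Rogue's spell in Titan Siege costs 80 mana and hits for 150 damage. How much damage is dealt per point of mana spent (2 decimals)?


Efficiency = damage / mana
= 150 / 80
= 1.88

1.88 dmg/mana


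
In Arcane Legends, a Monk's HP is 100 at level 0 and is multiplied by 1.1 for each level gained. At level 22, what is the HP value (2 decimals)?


value = base * growth^level
= 100 * 1.1^22
= 100 * 8.140275
= 814.03

814.03 HP


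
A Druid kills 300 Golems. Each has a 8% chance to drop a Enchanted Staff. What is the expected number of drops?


Expected drops = kills * (drop_rate / 100)
= 300 * (8 / 100)
= 300 * 0.08
= 24.0

24.0 drops


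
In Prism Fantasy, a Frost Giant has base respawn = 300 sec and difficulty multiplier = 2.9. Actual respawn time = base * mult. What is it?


Respawn time = base * multiplier
= 300 * 2.9
= 870.0 seconds

870.0 seconds


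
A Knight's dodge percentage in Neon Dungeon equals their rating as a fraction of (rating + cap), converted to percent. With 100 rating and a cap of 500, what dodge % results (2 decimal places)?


dodge% = 100 / (100 + 500) * 100
= 100 / 600 * 100
= 0.166667 * 100
= 16.67%

16.67%


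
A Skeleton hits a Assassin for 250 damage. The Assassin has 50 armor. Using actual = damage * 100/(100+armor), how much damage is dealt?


actual = 250 * 100 / (100 + 50)
= 250 * 100 / 150
= 25000 / 150
= 166.67

166.67 damage


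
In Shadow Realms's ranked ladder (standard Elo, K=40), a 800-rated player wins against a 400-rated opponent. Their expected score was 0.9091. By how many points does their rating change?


Elo update: delta = K * (S - Ea), where S = 1 (wins)
S - Ea = 1 - 0.9091 = 0.0909
Rating change = 40 * 0.0909
= 3.64

3.64 rating points


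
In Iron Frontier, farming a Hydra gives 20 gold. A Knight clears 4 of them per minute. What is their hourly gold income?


Gold per minute = 20 * 4 = 80
Gold per hour = 80 * 60 = 4800

4800 gold/hour


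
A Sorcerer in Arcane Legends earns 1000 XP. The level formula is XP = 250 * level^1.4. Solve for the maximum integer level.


XP = 250 * level^1.4, so level = (XP / 250)^(1/1.4)
= (1000 / 250)^(1/1.4)
= 4.0^0.7143
= 2.6918
Floor: level = 2

level 2


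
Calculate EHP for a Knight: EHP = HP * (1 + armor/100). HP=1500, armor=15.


EHP = 1500 * (1 + 15/100)
= 1500 * (1 + 0.15)
= 1500 * 1.15
= 1725.0

1725.0 EHP


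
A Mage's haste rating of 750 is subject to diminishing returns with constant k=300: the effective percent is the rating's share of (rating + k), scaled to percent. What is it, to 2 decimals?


effective% = rating / (rating + k) * 100
= 750 / (750 + 300) * 100
= 750 / 1050 * 100
= 0.714286 * 100
= 71.43%

71.43%


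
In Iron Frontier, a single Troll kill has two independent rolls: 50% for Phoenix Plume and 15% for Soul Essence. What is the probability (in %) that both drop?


For independent events, P(both) = P(A) * P(B)
= 50% * 15%
= 750 / 100 %
= 7.5%

7.5%


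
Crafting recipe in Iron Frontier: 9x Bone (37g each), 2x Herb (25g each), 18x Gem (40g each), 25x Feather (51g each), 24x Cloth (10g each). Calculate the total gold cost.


Cost breakdown:
  Bone: 9 * 37 = 333
  Herb: 2 * 25 = 50
  Gem: 18 * 40 = 720
  Feather: 25 * 51 = 1275
  Cloth: 24 * 10 = 240
Total = 333 + 50 + 720 + 1275 + 240 = 2618

2618 gold


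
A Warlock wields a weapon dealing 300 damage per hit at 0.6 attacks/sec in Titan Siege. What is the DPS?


DPS = damage * attack_speed
= 300 * 0.6
= 180.0

180.0 DPS


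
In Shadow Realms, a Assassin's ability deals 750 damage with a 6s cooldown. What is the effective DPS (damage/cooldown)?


DPS = damage / cooldown
= 750 / 6
= 125.00

125.00 DPS


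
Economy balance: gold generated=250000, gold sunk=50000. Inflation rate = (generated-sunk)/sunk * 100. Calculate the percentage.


Net gold = 250000 - 50000 = 200000
Inflation rate = net / sunk * 100 = 200000 / 50000 * 100
= 4.0 * 100
= 400.00%

400.00%


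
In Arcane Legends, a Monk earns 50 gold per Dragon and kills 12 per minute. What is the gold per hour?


Gold per minute = 50 * 12 = 600
Gold per hour = 600 * 60 = 36000

36000 gold/hour


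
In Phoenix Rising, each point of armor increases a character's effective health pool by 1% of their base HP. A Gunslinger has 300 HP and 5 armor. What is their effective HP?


EHP = 300 * (1 + 5/100)
= 300 * (1 + 0.05)
= 300 * 1.05
= 315.0

315.0 EHP


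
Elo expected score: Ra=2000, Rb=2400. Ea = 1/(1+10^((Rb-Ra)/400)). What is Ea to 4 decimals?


Elo expected score: Ea = 1/(1 + 10^((Rb-Ra)/400))
Rb - Ra = 2400 - 2000 = 400
(Rb-Ra)/400 = 400/400 = 1.0
10^1.0 = 10.0
Ea = 1/(1 + 10.0) = 1/11.0 = 0.0909

0.0909


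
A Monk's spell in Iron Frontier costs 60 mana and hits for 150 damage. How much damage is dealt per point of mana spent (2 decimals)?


Efficiency = damage / mana
= 150 / 60
= 2.50

2.50 dmg/mana


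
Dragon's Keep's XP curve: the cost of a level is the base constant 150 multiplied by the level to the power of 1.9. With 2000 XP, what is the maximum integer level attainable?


XP = 150 * level^1.9, so level = (XP / 150)^(1/1.9)
= (2000 / 150)^(1/1.9)
= 13.3333^0.5263
= 3.9091
Floor: level = 3

level 3


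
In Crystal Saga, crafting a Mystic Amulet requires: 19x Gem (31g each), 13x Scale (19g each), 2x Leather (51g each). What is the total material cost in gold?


Cost breakdown:
  Gem: 19 * 31 = 589
  Scale: 13 * 19 = 247
  Leather: 2 * 51 = 102
Total = 589 + 247 + 102 = 938

938 gold


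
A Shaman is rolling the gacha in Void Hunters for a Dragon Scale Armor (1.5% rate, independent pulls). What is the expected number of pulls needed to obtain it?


Expected pulls for a geometric distribution = 1/p = 100 / rate%
= 100 / 1.5
= 66.67

66.67 pulls


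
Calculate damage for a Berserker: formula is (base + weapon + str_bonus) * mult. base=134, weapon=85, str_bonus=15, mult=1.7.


Sum base + weapon + str = 134 + 85 + 15 = 234
Multiply by 1.7:
234 * 1.7 = 397.8

397.8 damage


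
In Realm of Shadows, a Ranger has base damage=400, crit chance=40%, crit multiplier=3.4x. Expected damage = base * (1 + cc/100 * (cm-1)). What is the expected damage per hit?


E[dmg] = base * (1 + crit_chance * (crit_mult - 1))
cc as decimal = 40/100 = 0.4
cm - 1 = 3.4 - 1 = 2.4
Bonus factor = 0.4 * 2.4 = 0.96
Total multiplier = 1 + 0.96 = 1.96
Expected damage = 400 * 1.96 = 784.00

784.00 damage


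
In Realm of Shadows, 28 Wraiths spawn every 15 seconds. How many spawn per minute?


Spawns per minute = count * (60 / interval)
= 28 * (60 / 15)
= 28 * 4.0
= 112.0

112.0 per minute


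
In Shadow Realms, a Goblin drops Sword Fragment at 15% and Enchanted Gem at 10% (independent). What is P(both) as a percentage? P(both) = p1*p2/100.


For independent events, P(both) = P(A) * P(B)
= 15% * 10%
= 150 / 100 %
= 1.5%

1.5%


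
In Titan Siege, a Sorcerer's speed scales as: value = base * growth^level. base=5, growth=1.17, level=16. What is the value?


value = base * growth^level
= 5 * 1.17^16
= 5 * 12.330304
= 61.65

61.65 speed


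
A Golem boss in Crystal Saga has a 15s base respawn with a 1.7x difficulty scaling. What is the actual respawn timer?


Respawn time = base * multiplier
= 15 * 1.7
= 25.5 seconds

25.5 seconds


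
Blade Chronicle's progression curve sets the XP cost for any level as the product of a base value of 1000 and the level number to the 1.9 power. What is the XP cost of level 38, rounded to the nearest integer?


XP = 1000 * level^1.9
Substitute level = 38:
XP = 1000 * 38^1.9
= 1000 * 1003.6651
= 1003665

1003665 XP


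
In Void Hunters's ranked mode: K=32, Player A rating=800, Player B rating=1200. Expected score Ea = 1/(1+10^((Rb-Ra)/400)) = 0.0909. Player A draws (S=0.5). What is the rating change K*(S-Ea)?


Elo update: delta = K * (S - Ea), where S = 0.5 (draws)
S - Ea = 0.5 - 0.0909 = 0.4091
Rating change = 32 * 0.4091
= 13.09

13.09 rating points


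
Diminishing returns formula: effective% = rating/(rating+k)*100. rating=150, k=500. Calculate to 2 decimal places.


effective% = rating / (rating + k) * 100
= 150 / (150 + 500) * 100
= 150 / 650 * 100
= 0.230769 * 100
= 23.08%

23.08%


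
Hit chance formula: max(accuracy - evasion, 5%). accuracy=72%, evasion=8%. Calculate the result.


accuracy - evasion = 72 - 8 = 64
Apply floor: max(64, 5) = 64
Hit chance = 64%

64%


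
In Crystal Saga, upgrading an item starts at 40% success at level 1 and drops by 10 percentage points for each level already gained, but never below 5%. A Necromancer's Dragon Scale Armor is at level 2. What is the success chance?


raw_rate = 40 - 10 * (2 - 1)
= 40 - 10 * 1
= 40 - 10
= 30
Apply floor: max(30, 5) = 30%

30%


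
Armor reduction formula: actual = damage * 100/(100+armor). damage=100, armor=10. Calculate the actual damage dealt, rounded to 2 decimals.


actual = 100 * 100 / (100 + 10)
= 100 * 100 / 110
= 10000 / 110
= 90.91

90.91 damage


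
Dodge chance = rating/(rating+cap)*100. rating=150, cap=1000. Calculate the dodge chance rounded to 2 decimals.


dodge% = 150 / (150 + 1000) * 100
= 150 / 1150 * 100
= 0.130435 * 100
= 13.04%

13.04%


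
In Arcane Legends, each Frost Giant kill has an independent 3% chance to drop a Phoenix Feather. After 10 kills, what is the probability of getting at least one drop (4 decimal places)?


P(at least one) = 1 - P(none) = 1 - (1-p)^n
p = 3/100 = 0.03
1 - p = 0.97
(1 - p)^10 = 0.97^10 = 0.737424
P(at least one) = 1 - 0.737424 = 0.2626

0.2626


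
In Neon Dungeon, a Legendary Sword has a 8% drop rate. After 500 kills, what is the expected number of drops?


Expected drops = kills * (drop_rate / 100)
= 500 * (8 / 100)
= 500 * 0.08
= 40.0

40.0 drops


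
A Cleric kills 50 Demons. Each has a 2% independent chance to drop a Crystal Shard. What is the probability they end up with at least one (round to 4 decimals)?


P(at least one) = 1 - P(none) = 1 - (1-p)^n
p = 2/100 = 0.02
1 - p = 0.98
(1 - p)^50 = 0.98^50 = 0.364170
P(at least one) = 1 - 0.364170 = 0.6358

0.6358


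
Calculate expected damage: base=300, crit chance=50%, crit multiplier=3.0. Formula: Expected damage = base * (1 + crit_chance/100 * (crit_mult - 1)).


E[dmg] = base * (1 + crit_chance * (crit_mult - 1))
cc as decimal = 50/100 = 0.5
cm - 1 = 3.0 - 1 = 2.0
Bonus factor = 0.5 * 2.0 = 1.0
Total multiplier = 1 + 1.0 = 2.0
Expected damage = 300 * 2.0 = 600.00

600.00 damage


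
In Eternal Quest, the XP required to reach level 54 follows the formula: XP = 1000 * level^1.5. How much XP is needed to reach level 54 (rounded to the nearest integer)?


XP = 1000 * level^1.5
Substitute level = 54:
XP = 1000 * 54^1.5
= 1000 * 396.8173
= 396817

396817 XP


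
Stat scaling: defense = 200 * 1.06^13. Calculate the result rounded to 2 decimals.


value = base * growth^level
= 200 * 1.06^13
= 200 * 2.132928
= 426.59

426.59 defense


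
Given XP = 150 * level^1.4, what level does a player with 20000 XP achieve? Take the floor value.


XP = 150 * level^1.4, so level = (XP / 150)^(1/1.4)
= (20000 / 150)^(1/1.4)
= 133.3333^0.7143
= 32.9468
Floor: level = 32

level 32


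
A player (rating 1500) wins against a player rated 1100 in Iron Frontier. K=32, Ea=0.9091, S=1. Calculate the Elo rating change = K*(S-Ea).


Elo update: delta = K * (S - Ea), where S = 1 (wins)
S - Ea = 1 - 0.9091 = 0.0909
Rating change = 32 * 0.0909
= 2.91

2.91 rating points


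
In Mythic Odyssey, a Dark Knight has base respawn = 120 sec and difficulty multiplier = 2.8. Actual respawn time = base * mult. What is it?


Respawn time = base * multiplier
= 120 * 2.8
= 336.0 seconds

336.0 seconds
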